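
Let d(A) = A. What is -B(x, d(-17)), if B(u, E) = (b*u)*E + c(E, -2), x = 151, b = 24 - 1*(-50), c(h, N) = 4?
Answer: 189954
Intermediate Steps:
b = 74 (b = 24 + 50 = 74)
B(u, E) = 4 + 74*E*u (B(u, E) = (74*u)*E + 4 = 74*E*u + 4 = 4 + 74*E*u)
-B(x, d(-17)) = -(4 + 74*(-17)*151) = -(4 - 189958) = -1*(-189954) = 189954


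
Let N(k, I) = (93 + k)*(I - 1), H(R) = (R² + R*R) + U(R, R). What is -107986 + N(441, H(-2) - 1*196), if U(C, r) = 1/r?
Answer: -209179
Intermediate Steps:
H(R) = 1/R + 2*R² (H(R) = (R² + R*R) + 1/R = (R² + R²) + 1/R = 2*R² + 1/R = 1/R + 2*R²)
N(k, I) = (-1 + I)*(93 + k) (N(k, I) = (93 + k)*(-1 + I) = (-1 + I)*(93 + k))
-107986 + N(441, H(-2) - 1*196) = -107986 + (-93 - 1*441 + 93*((1 + 2*(-2)³)/(-2) - 1*196) + ((1 + 2*(-2)³)/(-2) - 1*196)*441) = -107986 + (-93 - 441 + 93*(-(1 + 2*(-8))/2 - 196) + (-(1 + 2*(-8))/2 - 196)*441) = -107986 + (-93 - 441 + 93*(-(1 - 16)/2 - 196) + (-(1 - 16)/2 - 196)*441) = -107986 + (-93 - 441 + 93*(-½*(-15) - 196) + (-½*(-15) - 196)*441) = -107986 + (-93 - 441 + 93*(15/2 - 196) + (15/2 - 196)*441) = -107986 + (-93 - 441 + 93*(-377/2) - 377/2*441) = -107986 + (-93 - 441 - 35061/2 - 166257/2) = -107986 - 101193 = -209179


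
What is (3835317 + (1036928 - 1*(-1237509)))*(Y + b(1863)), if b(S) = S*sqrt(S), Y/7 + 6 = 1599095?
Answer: 68390282898742 + 102442245318*sqrt(23) ≈ 6.8882e+13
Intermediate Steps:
Y = 11193623 (Y = -42 + 7*1599095 = -42 + 11193665 = 11193623)
b(S) = S**(3/2)
(3835317 + (1036928 - 1*(-1237509)))*(Y + b(1863)) = (3835317 + (1036928 - 1*(-1237509)))*(11193623 + 1863**(3/2)) = (3835317 + (1036928 + 1237509))*(11193623 + 16767*sqrt(23)) = (3835317 + 2274437)*(11193623 + 16767*sqrt(23)) = 6109754*(11193623 + 16767*sqrt(23)) = 68390282898742 + 102442245318*sqrt(23)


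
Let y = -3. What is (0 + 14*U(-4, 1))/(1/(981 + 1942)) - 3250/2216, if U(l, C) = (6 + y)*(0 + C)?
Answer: 136023103/1108 ≈ 1.2276e+5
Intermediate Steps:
U(l, C) = 3*C (U(l, C) = (6 - 3)*(0 + C) = 3*C)
(0 + 14*U(-4, 1))/(1/(981 + 1942)) - 3250/2216 = (0 + 14*(3*1))/(1/(981 + 1942)) - 3250/2216 = (0 + 14*3)/(1/2923) - 3250*1/2216 = (0 + 42)/(1/2923) - 1625/1108 = 42*2923 - 1625/1108 = 122766 - 1625/1108 = 136023103/1108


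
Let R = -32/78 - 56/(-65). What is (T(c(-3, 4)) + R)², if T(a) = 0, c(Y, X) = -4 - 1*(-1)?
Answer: 7744/38025 ≈ 0.20366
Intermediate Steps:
c(Y, X) = -3 (c(Y, X) = -4 + 1 = -3)
R = 88/195 (R = -32*1/78 - 56*(-1/65) = -16/39 + 56/65 = 88/195 ≈ 0.45128)
(T(c(-3, 4)) + R)² = (0 + 88/195)² = (88/195)² = 7744/38025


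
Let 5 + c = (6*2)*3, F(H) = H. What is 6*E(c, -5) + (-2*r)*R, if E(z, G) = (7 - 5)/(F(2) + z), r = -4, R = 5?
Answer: 444/11 ≈ 40.364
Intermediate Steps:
c = 31 (c = -5 + (6*2)*3 = -5 + 12*3 = -5 + 36 = 31)
E(z, G) = 2/(2 + z) (E(z, G) = (7 - 5)/(2 + z) = 2/(2 + z))
6*E(c, -5) + (-2*r)*R = 6*(2/(2 + 31)) - 2*(-4)*5 = 6*(2/33) + 8*5 = 6*(2*(1/33)) + 40 = 6*(2/33) + 40 = 4/11 + 40 = 444/11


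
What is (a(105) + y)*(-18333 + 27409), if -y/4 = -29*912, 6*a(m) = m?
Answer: 960327022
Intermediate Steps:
a(m) = m/6
y = 105792 (y = -(-116)*912 = -4*(-26448) = 105792)
(a(105) + y)*(-18333 + 27409) = ((1/6)*105 + 105792)*(-18333 + 27409) = (35/2 + 105792)*9076 = (211619/2)*9076 = 960327022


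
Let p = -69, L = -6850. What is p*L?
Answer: 472650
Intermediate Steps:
p*L = -69*(-6850) = 472650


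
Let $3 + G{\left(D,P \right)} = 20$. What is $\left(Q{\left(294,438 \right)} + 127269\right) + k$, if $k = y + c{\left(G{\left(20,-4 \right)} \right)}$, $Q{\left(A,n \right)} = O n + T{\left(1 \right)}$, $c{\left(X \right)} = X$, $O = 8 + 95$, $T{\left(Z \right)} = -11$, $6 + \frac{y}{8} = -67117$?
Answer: $-364595$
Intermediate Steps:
$y = -536984$ ($y = -48 + 8 \left(-67117\right) = -48 - 536936 = -536984$)
$G{\left(D,P \right)} = 17$ ($G{\left(D,P \right)} = -3 + 20 = 17$)
$O = 103$
$Q{\left(A,n \right)} = -11 + 103 n$ ($Q{\left(A,n \right)} = 103 n - 11 = -11 + 103 n$)
$k = -536967$ ($k = -536984 + 17 = -536967$)
$\left(Q{\left(294,438 \right)} + 127269\right) + k = \left(\left(-11 + 103 \cdot 438\right) + 127269\right) - 536967 = \left(\left(-11 + 45114\right) + 127269\right) - 536967 = \left(45103 + 127269\right) - 536967 = 172372 - 536967 = -364595$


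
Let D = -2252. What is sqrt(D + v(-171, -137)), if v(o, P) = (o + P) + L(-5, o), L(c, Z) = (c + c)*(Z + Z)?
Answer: 2*sqrt(215) ≈ 29.326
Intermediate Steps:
L(c, Z) = 4*Z*c (L(c, Z) = (2*c)*(2*Z) = 4*Z*c)
v(o, P) = P - 19*o (v(o, P) = (o + P) + 4*o*(-5) = (P + o) - 20*o = P - 19*o)
sqrt(D + v(-171, -137)) = sqrt(-2252 + (-137 - 19*(-171))) = sqrt(-2252 + (-137 + 3249)) = sqrt(-2252 + 3112) = sqrt(860) = 2*sqrt(215)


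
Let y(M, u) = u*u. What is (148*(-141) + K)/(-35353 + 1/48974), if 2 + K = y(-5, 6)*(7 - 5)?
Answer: 1018561252/1731377821 ≈ 0.58829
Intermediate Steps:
y(M, u) = u**2
K = 70 (K = -2 + 6**2*(7 - 5) = -2 + 36*2 = -2 + 72 = 70)
(148*(-141) + K)/(-35353 + 1/48974) = (148*(-141) + 70)/(-35353 + 1/48974) = (-20868 + 70)/(-35353 + 1/48974) = -20798/(-1731377821/48974) = -20798*(-48974/1731377821) = 1018561252/1731377821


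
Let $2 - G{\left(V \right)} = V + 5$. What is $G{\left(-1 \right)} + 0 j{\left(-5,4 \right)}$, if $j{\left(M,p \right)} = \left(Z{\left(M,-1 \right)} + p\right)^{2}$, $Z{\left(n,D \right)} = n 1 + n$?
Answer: $-2$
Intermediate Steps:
$G{\left(V \right)} = -3 - V$ ($G{\left(V \right)} = 2 - \left(V + 5\right) = 2 - \left(5 + V\right) = -3 - V$)
$Z{\left(n,D \right)} = 2 n$ ($Z{\left(n,D \right)} = n + n = 2 n$)
$j{\left(M,p \right)} = \left(p + 2 M\right)^{2}$ ($j{\left(M,p \right)} = \left(2 M + p\right)^{2} = \left(p + 2 M\right)^{2}$)
$G{\left(-1 \right)} + 0 j{\left(-5,4 \right)} = \left(-3 - -1\right) + 0 \left(4 + 2 \left(-5\right)\right)^{2} = \left(-3 + 1\right) + 0 \left(4 - 10\right)^{2} = -2 + 0 \left(-6\right)^{2} = -2 + 0 \cdot 36 = -2 + 0 = -2$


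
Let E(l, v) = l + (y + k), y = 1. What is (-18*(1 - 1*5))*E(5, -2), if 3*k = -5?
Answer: 312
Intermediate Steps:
k = -5/3 (k = (1/3)*(-5) = -5/3 ≈ -1.6667)
E(l, v) = -2/3 + l (E(l, v) = l + (1 - 5/3) = l - 2/3 = -2/3 + l)
(-18*(1 - 1*5))*E(5, -2) = (-18*(1 - 1*5))*(-2/3 + 5) = -18*(1 - 5)*(13/3) = -18*(-4)*(13/3) = 72*(13/3) = 312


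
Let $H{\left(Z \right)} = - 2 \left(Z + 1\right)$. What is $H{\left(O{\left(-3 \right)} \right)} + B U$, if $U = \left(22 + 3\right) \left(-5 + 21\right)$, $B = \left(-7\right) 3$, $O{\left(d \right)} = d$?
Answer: $-8396$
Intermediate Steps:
$B = -21$
$H{\left(Z \right)} = -2 - 2 Z$ ($H{\left(Z \right)} = - 2 \left(1 + Z\right) = -2 - 2 Z$)
$U = 400$ ($U = 25 \cdot 16 = 400$)
$H{\left(O{\left(-3 \right)} \right)} + B U = \left(-2 - -6\right) - 8400 = \left(-2 + 6\right) - 8400 = 4 - 8400 = -8396$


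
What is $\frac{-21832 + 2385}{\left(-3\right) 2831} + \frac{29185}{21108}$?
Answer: $\frac{73150609}{19918916} \approx 3.6724$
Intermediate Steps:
$\frac{-21832 + 2385}{\left(-3\right) 2831} + \frac{29185}{21108} = - \frac{19447}{-8493} + 29185 \cdot \frac{1}{21108} = \left(-19447\right) \left(- \frac{1}{8493}\right) + \frac{29185}{21108} = \frac{19447}{8493} + \frac{29185}{21108} = \frac{73150609}{19918916}$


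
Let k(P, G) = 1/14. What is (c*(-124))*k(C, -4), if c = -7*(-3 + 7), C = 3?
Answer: 248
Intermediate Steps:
k(P, G) = 1/14
c = -28 (c = -7*4 = -28)
(c*(-124))*k(C, -4) = -28*(-124)*(1/14) = 3472*(1/14) = 248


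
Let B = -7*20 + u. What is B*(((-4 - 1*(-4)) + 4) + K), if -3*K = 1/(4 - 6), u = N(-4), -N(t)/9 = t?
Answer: -1300/3 ≈ -433.33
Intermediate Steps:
N(t) = -9*t
u = 36 (u = -9*(-4) = 36)
K = 1/6 (K = -1/(3*(4 - 6)) = -1/3/(-2) = -1/3*(-1/2) = 1/6 ≈ 0.16667)
B = -104 (B = -7*20 + 36 = -140 + 36 = -104)
B*(((-4 - 1*(-4)) + 4) + K) = -104*(((-4 - 1*(-4)) + 4) + 1/6) = -104*(((-4 + 4) + 4) + 1/6) = -104*((0 + 4) + 1/6) = -104*(4 + 1/6) = -104*25/6 = -1300/3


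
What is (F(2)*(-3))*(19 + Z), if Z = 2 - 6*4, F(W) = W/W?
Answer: 9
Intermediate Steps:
F(W) = 1
Z = -22 (Z = 2 - 24 = -22)
(F(2)*(-3))*(19 + Z) = (1*(-3))*(19 - 22) = -3*(-3) = 9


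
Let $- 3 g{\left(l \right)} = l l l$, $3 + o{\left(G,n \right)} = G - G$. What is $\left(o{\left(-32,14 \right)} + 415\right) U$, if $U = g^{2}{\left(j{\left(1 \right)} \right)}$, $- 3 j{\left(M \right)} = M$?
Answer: $\frac{412}{6561} \approx 0.062795$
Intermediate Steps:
$o{\left(G,n \right)} = -3$ ($o{\left(G,n \right)} = -3 + \left(G - G\right) = -3 + 0 = -3$)
$j{\left(M \right)} = - \frac{M}{3}$
$g{\left(l \right)} = - \frac{l^{3}}{3}$ ($g{\left(l \right)} = - \frac{l l l}{3} = - \frac{l^{2} l}{3} = - \frac{l^{3}}{3}$)
$U = \frac{1}{6561}$ ($U = \left(- \frac{\left(\left(- \frac{1}{3}\right) 1\right)^{3}}{3}\right)^{2} = \left(- \frac{\left(- \frac{1}{3}\right)^{3}}{3}\right)^{2} = \left(\left(- \frac{1}{3}\right) \left(- \frac{1}{27}\right)\right)^{2} = \left(\frac{1}{81}\right)^{2} = \frac{1}{6561} \approx 0.00015242$)
$\left(o{\left(-32,14 \right)} + 415\right) U = \left(-3 + 415\right) \frac{1}{6561} = 412 \cdot \frac{1}{6561} = \frac{412}{6561}$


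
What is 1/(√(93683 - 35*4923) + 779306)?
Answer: 389653/303658960129 - I*√78622/607317920258 ≈ 1.2832e-6 - 4.617e-10*I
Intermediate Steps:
1/(√(93683 - 35*4923) + 779306) = 1/(√(93683 - 172305) + 779306) = 1/(√(-78622) + 779306) = 1/(I*√78622 + 779306) = 1/(779306 + I*√78622)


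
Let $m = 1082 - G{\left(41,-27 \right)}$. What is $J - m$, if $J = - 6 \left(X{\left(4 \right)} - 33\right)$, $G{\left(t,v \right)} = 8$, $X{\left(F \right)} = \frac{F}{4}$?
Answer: $-882$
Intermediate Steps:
$X{\left(F \right)} = \frac{F}{4}$ ($X{\left(F \right)} = F \frac{1}{4} = \frac{F}{4}$)
$J = 192$ ($J = - 6 \left(\frac{1}{4} \cdot 4 - 33\right) = - 6 \left(1 - 33\right) = \left(-6\right) \left(-32\right) = 192$)
$m = 1074$ ($m = 1082 - 8 = 1074$)
$J - m = 192 - 1074 = -882$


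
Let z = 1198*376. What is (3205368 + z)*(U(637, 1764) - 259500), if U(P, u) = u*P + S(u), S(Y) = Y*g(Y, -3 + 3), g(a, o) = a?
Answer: 14535027225024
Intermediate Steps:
S(Y) = Y**2 (S(Y) = Y*Y = Y**2)
U(P, u) = u**2 + P*u (U(P, u) = u*P + u**2 = P*u + u**2 = u**2 + P*u)
z = 450448
(3205368 + z)*(U(637, 1764) - 259500) = (3205368 + 450448)*(1764*(637 + 1764) - 259500) = 3655816*(1764*2401 - 259500) = 3655816*(4235364 - 259500) = 3655816*3975864 = 14535027225024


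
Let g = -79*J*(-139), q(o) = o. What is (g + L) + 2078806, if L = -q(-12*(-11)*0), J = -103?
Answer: 947763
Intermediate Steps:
g = -1131043 (g = -79*(-103)*(-139) = 8137*(-139) = -1131043)
L = 0 (L = -(-12*(-11))*0 = -132*0 = -1*0 = 0)
(g + L) + 2078806 = (-1131043 + 0) + 2078806 = -1131043 + 2078806 = 947763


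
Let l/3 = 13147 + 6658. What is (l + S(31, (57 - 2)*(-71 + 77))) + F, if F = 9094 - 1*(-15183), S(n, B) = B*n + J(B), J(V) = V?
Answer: 94252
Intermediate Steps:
l = 59415 (l = 3*(13147 + 6658) = 3*19805 = 59415)
S(n, B) = B + B*n (S(n, B) = B*n + B = B + B*n)
F = 24277 (F = 9094 + 15183 = 24277)
(l + S(31, (57 - 2)*(-71 + 77))) + F = (59415 + ((57 - 2)*(-71 + 77))*(1 + 31)) + 24277 = (59415 + (55*6)*32) + 24277 = (59415 + 330*32) + 24277 = (59415 + 10560) + 24277 = 69975 + 24277 = 94252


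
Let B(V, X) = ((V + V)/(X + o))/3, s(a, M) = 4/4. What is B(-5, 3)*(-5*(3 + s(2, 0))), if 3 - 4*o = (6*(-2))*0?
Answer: 160/9 ≈ 17.778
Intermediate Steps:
s(a, M) = 1 (s(a, M) = 4*(¼) = 1)
o = ¾ (o = ¾ - 6*(-2)*0/4 = ¾ - (-3)*0 = ¾ - ¼*0 = ¾ + 0 = ¾ ≈ 0.75000)
B(V, X) = 2*V/(3*(¾ + X)) (B(V, X) = ((V + V)/(X + ¾))/3 = ((2*V)/(¾ + X))*(⅓) = (2*V/(¾ + X))*(⅓) = 2*V/(3*(¾ + X)))
B(-5, 3)*(-5*(3 + s(2, 0))) = ((8/3)*(-5)/(3 + 4*3))*(-5*(3 + 1)) = ((8/3)*(-5)/(3 + 12))*(-5*4) = ((8/3)*(-5)/15)*(-20) = ((8/3)*(-5)*(1/15))*(-20) = -8/9*(-20) = 160/9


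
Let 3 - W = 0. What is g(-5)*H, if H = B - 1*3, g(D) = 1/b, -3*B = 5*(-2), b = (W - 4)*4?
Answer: -1/12 ≈ -0.083333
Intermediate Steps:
W = 3 (W = 3 - 1*0 = 3 + 0 = 3)
b = -4 (b = (3 - 4)*4 = -1*4 = -4)
B = 10/3 (B = -5*(-2)/3 = -1/3*(-10) = 10/3 ≈ 3.3333)
g(D) = -1/4 (g(D) = 1/(-4) = -1/4)
H = 1/3 (H = 10/3 - 1*3 = 10/3 - 3 = 1/3 ≈ 0.33333)
g(-5)*H = -1/4*1/3 = -1/12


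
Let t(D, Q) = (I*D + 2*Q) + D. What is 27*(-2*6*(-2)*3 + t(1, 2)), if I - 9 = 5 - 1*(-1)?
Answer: 2484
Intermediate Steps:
I = 15 (I = 9 + (5 - 1*(-1)) = 9 + (5 + 1) = 9 + 6 = 15)
t(D, Q) = 2*Q + 16*D (t(D, Q) = (15*D + 2*Q) + D = (2*Q + 15*D) + D = 2*Q + 16*D)
27*(-2*6*(-2)*3 + t(1, 2)) = 27*(-2*6*(-2)*3 + (2*2 + 16*1)) = 27*(-(-24)*3 + (4 + 16)) = 27*(-2*(-36) + 20) = 27*(72 + 20) = 27*92 = 2484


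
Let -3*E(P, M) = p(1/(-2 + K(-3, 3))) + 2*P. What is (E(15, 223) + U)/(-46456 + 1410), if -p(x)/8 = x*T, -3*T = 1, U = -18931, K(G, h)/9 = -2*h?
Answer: 596641/1418949 ≈ 0.42048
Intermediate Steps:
K(G, h) = -18*h (K(G, h) = 9*(-2*h) = -18*h)
T = -1/3 (T = -1/3*1 = -1/3 ≈ -0.33333)
p(x) = 8*x/3 (p(x) = -8*x*(-1)/3 = -(-8)*x/3 = 8*x/3)
E(P, M) = 1/63 - 2*P/3 (E(P, M) = -(8/(3*(-2 - 18*3)) + 2*P)/3 = -(8/(3*(-2 - 54)) + 2*P)/3 = -((8/3)/(-56) + 2*P)/3 = -((8/3)*(-1/56) + 2*P)/3 = -(-1/21 + 2*P)/3 = 1/63 - 2*P/3)
(E(15, 223) + U)/(-46456 + 1410) = ((1/63 - 2/3*15) - 18931)/(-46456 + 1410) = ((1/63 - 10) - 18931)/(-45046) = (-629/63 - 18931)*(-1/45046) = -1193282/63*(-1/45046) = 596641/1418949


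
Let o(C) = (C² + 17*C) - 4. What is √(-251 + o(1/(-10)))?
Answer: I*√25669/10 ≈ 16.022*I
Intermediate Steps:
o(C) = -4 + C² + 17*C
√(-251 + o(1/(-10))) = √(-251 + (-4 + (1/(-10))² + 17/(-10))) = √(-251 + (-4 + (-⅒)² + 17*(-⅒))) = √(-251 + (-4 + 1/100 - 17/10)) = √(-251 - 569/100) = √(-25669/100) = I*√25669/10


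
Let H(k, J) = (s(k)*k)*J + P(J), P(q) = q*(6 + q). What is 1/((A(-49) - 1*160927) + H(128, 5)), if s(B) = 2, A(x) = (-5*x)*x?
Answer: -1/171597 ≈ -5.8276e-6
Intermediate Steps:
A(x) = -5*x**2
H(k, J) = J*(6 + J) + 2*J*k (H(k, J) = (2*k)*J + J*(6 + J) = 2*J*k + J*(6 + J) = J*(6 + J) + 2*J*k)
1/((A(-49) - 1*160927) + H(128, 5)) = 1/((-5*(-49)**2 - 1*160927) + 5*(6 + 5 + 2*128)) = 1/((-5*2401 - 160927) + 5*(6 + 5 + 256)) = 1/((-12005 - 160927) + 5*267) = 1/(-172932 + 1335) = 1/(-171597) = -1/171597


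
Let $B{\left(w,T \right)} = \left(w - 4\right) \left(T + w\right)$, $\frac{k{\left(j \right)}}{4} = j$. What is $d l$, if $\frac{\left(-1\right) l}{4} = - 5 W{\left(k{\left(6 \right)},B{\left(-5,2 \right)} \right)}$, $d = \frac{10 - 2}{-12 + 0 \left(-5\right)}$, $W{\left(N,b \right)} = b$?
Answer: $-360$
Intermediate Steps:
$k{\left(j \right)} = 4 j$
$B{\left(w,T \right)} = \left(-4 + w\right) \left(T + w\right)$
$d = - \frac{2}{3}$ ($d = \frac{8}{-12 + 0} = \frac{8}{-12} = 8 \left(- \frac{1}{12}\right) = - \frac{2}{3} \approx -0.66667$)
$l = 540$ ($l = - 4 \left(- 5 \left(\left(-5\right)^{2} - 8 - -20 + 2 \left(-5\right)\right)\right) = - 4 \left(- 5 \left(25 - 8 + 20 - 10\right)\right) = - 4 \left(\left(-5\right) 27\right) = \left(-4\right) \left(-135\right) = 540$)
$d l = \left(- \frac{2}{3}\right) 540 = -360$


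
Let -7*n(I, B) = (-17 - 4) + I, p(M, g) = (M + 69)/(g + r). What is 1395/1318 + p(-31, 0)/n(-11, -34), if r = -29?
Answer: 235993/305776 ≈ 0.77178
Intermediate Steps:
p(M, g) = (69 + M)/(-29 + g) (p(M, g) = (M + 69)/(g - 29) = (69 + M)/(-29 + g))
n(I, B) = 3 - I/7 (n(I, B) = -((-17 - 4) + I)/7 = -(-21 + I)/7 = 3 - I/7)
1395/1318 + p(-31, 0)/n(-11, -34) = 1395/1318 + ((69 - 31)/(-29 + 0))/(3 - ⅐*(-11)) = 1395*(1/1318) + (38/(-29))/(3 + 11/7) = 1395/1318 + (-1/29*38)/(32/7) = 1395/1318 - 38/29*7/32 = 1395/1318 - 133/464 = 235993/305776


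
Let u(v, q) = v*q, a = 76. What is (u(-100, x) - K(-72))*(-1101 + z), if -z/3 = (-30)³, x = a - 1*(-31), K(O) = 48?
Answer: -858754452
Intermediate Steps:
x = 107 (x = 76 - 1*(-31) = 76 + 31 = 107)
u(v, q) = q*v
z = 81000 (z = -3*(-30)³ = -3*(-27000) = 81000)
(u(-100, x) - K(-72))*(-1101 + z) = (107*(-100) - 1*48)*(-1101 + 81000) = (-10700 - 48)*79899 = -10748*79899 = -858754452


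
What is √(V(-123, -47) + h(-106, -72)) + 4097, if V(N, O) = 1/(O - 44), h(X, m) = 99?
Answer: 4097 + 4*√51233/91 ≈ 4107.0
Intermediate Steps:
V(N, O) = 1/(-44 + O)
√(V(-123, -47) + h(-106, -72)) + 4097 = √(1/(-44 - 47) + 99) + 4097 = √(1/(-91) + 99) + 4097 = √(-1/91 + 99) + 4097 = √(9008/91) + 4097 = 4*√51233/91 + 4097 = 4097 + 4*√51233/91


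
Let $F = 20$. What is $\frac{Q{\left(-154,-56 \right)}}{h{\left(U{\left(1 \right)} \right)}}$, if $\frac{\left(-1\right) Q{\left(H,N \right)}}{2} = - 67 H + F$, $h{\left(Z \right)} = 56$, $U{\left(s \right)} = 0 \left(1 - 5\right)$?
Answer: $- \frac{5169}{14} \approx -369.21$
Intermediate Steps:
$U{\left(s \right)} = 0$ ($U{\left(s \right)} = 0 \left(-4\right) = 0$)
$Q{\left(H,N \right)} = -40 + 134 H$ ($Q{\left(H,N \right)} = - 2 \left(- 67 H + 20\right) = - 2 \left(20 - 67 H\right) = -40 + 134 H$)
$\frac{Q{\left(-154,-56 \right)}}{h{\left(U{\left(1 \right)} \right)}} = \frac{-40 + 134 \left(-154\right)}{56} = \left(-40 - 20636\right) \frac{1}{56} = \left(-20676\right) \frac{1}{56} = - \frac{5169}{14}$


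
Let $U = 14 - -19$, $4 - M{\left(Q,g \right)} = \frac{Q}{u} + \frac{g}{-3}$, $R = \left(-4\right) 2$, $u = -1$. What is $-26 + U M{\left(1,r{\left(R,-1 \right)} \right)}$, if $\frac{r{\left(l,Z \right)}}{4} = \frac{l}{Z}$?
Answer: $491$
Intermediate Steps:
$R = -8$
$r{\left(l,Z \right)} = \frac{4 l}{Z}$ ($r{\left(l,Z \right)} = 4 \frac{l}{Z} = \frac{4 l}{Z}$)
$M{\left(Q,g \right)} = 4 + Q + \frac{g}{3}$ ($M{\left(Q,g \right)} = 4 - \left(\frac{Q}{-1} + \frac{g}{-3}\right) = 4 - \left(Q \left(-1\right) + g \left(- \frac{1}{3}\right)\right) = 4 - \left(- Q - \frac{g}{3}\right) = 4 + \left(Q + \frac{g}{3}\right) = 4 + Q + \frac{g}{3}$)
$U = 33$ ($U = 14 + 19 = 33$)
$-26 + U M{\left(1,r{\left(R,-1 \right)} \right)} = -26 + 33 \left(4 + 1 + \frac{4 \left(-8\right) \frac{1}{-1}}{3}\right) = -26 + 33 \left(4 + 1 + \frac{4 \left(-8\right) \left(-1\right)}{3}\right) = -26 + 33 \left(4 + 1 + \frac{1}{3} \cdot 32\right) = -26 + 33 \left(4 + 1 + \frac{32}{3}\right) = -26 + 33 \cdot \frac{47}{3} = -26 + 517 = 491$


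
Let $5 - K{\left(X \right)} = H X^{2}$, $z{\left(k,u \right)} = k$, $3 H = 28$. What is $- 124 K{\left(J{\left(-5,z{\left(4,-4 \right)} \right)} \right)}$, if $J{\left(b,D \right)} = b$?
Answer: $\frac{84940}{3} \approx 28313.0$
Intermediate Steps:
$H = \frac{28}{3}$ ($H = \frac{1}{3} \cdot 28 = \frac{28}{3} \approx 9.3333$)
$K{\left(X \right)} = 5 - \frac{28 X^{2}}{3}$
$- 124 K{\left(J{\left(-5,z{\left(4,-4 \right)} \right)} \right)} = - 124 \left(5 - \frac{28 \left(-5\right)^{2}}{3}\right) = - 124 \left(5 - \frac{700}{3}\right) = \left(-124\right) \left(- \frac{685}{3}\right) = \frac{84940}{3}$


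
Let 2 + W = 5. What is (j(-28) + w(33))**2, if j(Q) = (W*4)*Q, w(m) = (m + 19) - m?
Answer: 100489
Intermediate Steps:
W = 3 (W = -2 + 5 = 3)
w(m) = 19 (w(m) = (19 + m) - m = 19)
j(Q) = 12*Q (j(Q) = (3*4)*Q = 12*Q)
(j(-28) + w(33))**2 = (12*(-28) + 19)**2 = (-336 + 19)**2 = (-317)**2 = 100489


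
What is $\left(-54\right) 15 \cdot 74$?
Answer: $-59940$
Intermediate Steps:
$\left(-54\right) 15 \cdot 74 = \left(-810\right) 74 = -59940$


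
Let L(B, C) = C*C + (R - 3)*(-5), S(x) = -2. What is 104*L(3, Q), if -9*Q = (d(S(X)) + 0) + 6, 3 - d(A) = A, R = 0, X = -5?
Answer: 138944/81 ≈ 1715.4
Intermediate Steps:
d(A) = 3 - A
Q = -11/9 (Q = -(((3 - 1*(-2)) + 0) + 6)/9 = -(((3 + 2) + 0) + 6)/9 = -((5 + 0) + 6)/9 = -(5 + 6)/9 = -1/9*11 = -11/9 ≈ -1.2222)
L(B, C) = 15 + C**2 (L(B, C) = C*C + (0 - 3)*(-5) = C**2 - 3*(-5) = C**2 + 15 = 15 + C**2)
104*L(3, Q) = 104*(15 + (-11/9)**2) = 104*(15 + 121/81) = 104*(1336/81) = 138944/81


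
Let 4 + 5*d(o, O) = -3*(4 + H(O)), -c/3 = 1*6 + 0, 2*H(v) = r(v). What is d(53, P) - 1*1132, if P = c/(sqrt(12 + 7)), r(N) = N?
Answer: -5676/5 + 27*sqrt(19)/95 ≈ -1134.0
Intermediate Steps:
H(v) = v/2
c = -18 (c = -3*(1*6 + 0) = -3*(6 + 0) = -3*6 = -18)
P = -18*sqrt(19)/19 (P = -18/sqrt(12 + 7) = -18*sqrt(19)/19 ≈ -4.1295)
d(o, O) = -16/5 - 3*O/10 (d(o, O) = -4/5 + (-3*(4 + O/2))/5 = -4/5 + (-12 - 3*O/2)/5 = -4/5 + (-12/5 - 3*O/10) = -16/5 - 3*O/10)
d(53, P) - 1*1132 = (-16/5 - (-27)*sqrt(19)/95) - 1*1132 = (-16/5 + 27*sqrt(19)/95) - 1132 = -5676/5 + 27*sqrt(19)/95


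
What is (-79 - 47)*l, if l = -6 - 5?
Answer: 1386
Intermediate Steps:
l = -11
(-79 - 47)*l = (-79 - 47)*(-11) = -126*(-11) = 1386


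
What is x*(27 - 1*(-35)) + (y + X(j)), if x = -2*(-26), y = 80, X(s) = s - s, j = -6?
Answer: 3304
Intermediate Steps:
X(s) = 0
x = 52
x*(27 - 1*(-35)) + (y + X(j)) = 52*(27 - 1*(-35)) + (80 + 0) = 52*(27 + 35) + 80 = 52*62 + 80 = 3224 + 80 = 3304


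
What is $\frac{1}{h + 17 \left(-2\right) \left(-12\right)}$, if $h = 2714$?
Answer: $\frac{1}{3122} \approx 0.00032031$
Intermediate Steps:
$\frac{1}{h + 17 \left(-2\right) \left(-12\right)} = \frac{1}{2714 + 17 \left(-2\right) \left(-12\right)} = \frac{1}{2714 - -408} = \frac{1}{2714 + 408} = \frac{1}{3122}$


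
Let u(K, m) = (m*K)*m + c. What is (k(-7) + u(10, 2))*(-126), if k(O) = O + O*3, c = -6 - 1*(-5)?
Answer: -1386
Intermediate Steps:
c = -1 (c = -6 + 5 = -1)
u(K, m) = -1 + K*m² (u(K, m) = (m*K)*m - 1 = (K*m)*m - 1 = K*m² - 1 = -1 + K*m²)
k(O) = 4*O (k(O) = O + 3*O = 4*O)
(k(-7) + u(10, 2))*(-126) = (4*(-7) + (-1 + 10*2²))*(-126) = (-28 + (-1 + 10*4))*(-126) = (-28 + (-1 + 40))*(-126) = (-28 + 39)*(-126) = 11*(-126) = -1386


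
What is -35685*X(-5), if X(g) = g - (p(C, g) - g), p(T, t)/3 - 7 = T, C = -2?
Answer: 892125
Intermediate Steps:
p(T, t) = 21 + 3*T
X(g) = -15 + 2*g (X(g) = g - ((21 + 3*(-2)) - g) = g - ((21 - 6) - g) = g - (15 - g) = g + (-15 + g) = -15 + 2*g)
-35685*X(-5) = -35685*(-15 + 2*(-5)) = -35685*(-15 - 10) = -35685*(-25) = 892125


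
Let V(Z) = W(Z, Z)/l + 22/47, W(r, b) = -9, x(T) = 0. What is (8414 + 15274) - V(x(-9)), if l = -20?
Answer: 22265857/940 ≈ 23687.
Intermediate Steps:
V(Z) = 863/940 (V(Z) = -9/(-20) + 22/47 = -9*(-1/20) + 22*(1/47) = 9/20 + 22/47 = 863/940)
(8414 + 15274) - V(x(-9)) = (8414 + 15274) - 1*863/940 = 23688 - 863/940 = 22265857/940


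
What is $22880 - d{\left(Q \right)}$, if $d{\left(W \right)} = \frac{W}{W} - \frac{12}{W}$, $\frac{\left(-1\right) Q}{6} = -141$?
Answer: $\frac{3225941}{141} \approx 22879.0$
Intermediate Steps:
$Q = 846$ ($Q = \left(-6\right) \left(-141\right) = 846$)
$d{\left(W \right)} = 1 - \frac{12}{W}$
$22880 - d{\left(Q \right)} = 22880 - \frac{-12 + 846}{846} = 22880 - \frac{1}{846} \cdot 834 = 22880 - \frac{139}{141} = \frac{3225941}{141}$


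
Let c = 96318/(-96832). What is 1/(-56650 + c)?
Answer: -48416/2742814559 ≈ -1.7652e-5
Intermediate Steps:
c = -48159/48416 (c = 96318*(-1/96832) = -48159/48416 ≈ -0.99469)
1/(-56650 + c) = 1/(-56650 - 48159/48416) = 1/(-2742814559/48416) = -48416/2742814559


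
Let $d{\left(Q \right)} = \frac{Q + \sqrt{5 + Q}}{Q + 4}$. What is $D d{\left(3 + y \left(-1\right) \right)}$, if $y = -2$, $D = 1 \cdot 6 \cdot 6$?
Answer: $20 + 4 \sqrt{10} \approx 32.649$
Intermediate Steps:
$D = 36$ ($D = 6 \cdot 6 = 36$)
$d{\left(Q \right)} = \frac{Q + \sqrt{5 + Q}}{4 + Q}$
$D d{\left(3 + y \left(-1\right) \right)} = 36 \frac{\left(3 - -2\right) + \sqrt{5 + \left(3 - -2\right)}}{4 + \left(3 - -2\right)} = 36 \frac{\left(3 + 2\right) + \sqrt{5 + \left(3 + 2\right)}}{4 + \left(3 + 2\right)} = 36 \frac{5 + \sqrt{5 + 5}}{4 + 5} = 36 \frac{5 + \sqrt{10}}{9} = 36 \left(\frac{5}{9} + \frac{\sqrt{10}}{9}\right) = 20 + 4 \sqrt{10}$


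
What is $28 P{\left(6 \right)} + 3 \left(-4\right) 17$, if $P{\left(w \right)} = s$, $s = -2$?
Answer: $-260$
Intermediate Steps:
$P{\left(w \right)} = -2$
$28 P{\left(6 \right)} + 3 \left(-4\right) 17 = 28 \left(-2\right) + 3 \left(-4\right) 17 = -56 - 204 = -260$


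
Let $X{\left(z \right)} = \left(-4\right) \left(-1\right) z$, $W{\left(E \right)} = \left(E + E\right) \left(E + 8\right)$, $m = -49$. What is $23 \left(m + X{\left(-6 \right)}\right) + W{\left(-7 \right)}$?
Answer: $-1693$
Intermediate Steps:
$W{\left(E \right)} = 2 E \left(8 + E\right)$
$X{\left(z \right)} = 4 z$
$23 \left(m + X{\left(-6 \right)}\right) + W{\left(-7 \right)} = 23 \left(-49 + 4 \left(-6\right)\right) + 2 \left(-7\right) \left(8 - 7\right) = 23 \left(-49 - 24\right) + 2 \left(-7\right) 1 = 23 \left(-73\right) - 14 = -1679 - 14 = -1693$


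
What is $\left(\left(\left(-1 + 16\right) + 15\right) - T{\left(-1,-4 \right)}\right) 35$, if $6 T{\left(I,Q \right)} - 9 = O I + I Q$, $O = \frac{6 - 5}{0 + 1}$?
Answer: $980$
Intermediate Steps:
$O = 1$ ($O = 1 \cdot 1^{-1} = 1 \cdot 1 = 1$)
$T{\left(I,Q \right)} = \frac{3}{2} + \frac{I}{6} + \frac{I Q}{6}$ ($T{\left(I,Q \right)} = \frac{3}{2} + \frac{1 I + I Q}{6} = \frac{3}{2} + \frac{I + I Q}{6} = \frac{3}{2} + \left(\frac{I}{6} + \frac{I Q}{6}\right) = \frac{3}{2} + \frac{I}{6} + \frac{I Q}{6}$)
$\left(\left(\left(-1 + 16\right) + 15\right) - T{\left(-1,-4 \right)}\right) 35 = \left(\left(\left(-1 + 16\right) + 15\right) - \left(\frac{3}{2} + \frac{1}{6} \left(-1\right) + \frac{1}{6} \left(-1\right) \left(-4\right)\right)\right) 35 = \left(\left(15 + 15\right) - \left(\frac{3}{2} - \frac{1}{6} + \frac{2}{3}\right)\right) 35 = \left(30 + \left(0 - 2\right)\right) 35 = \left(30 - 2\right) 35 = 28 \cdot 35 = 980$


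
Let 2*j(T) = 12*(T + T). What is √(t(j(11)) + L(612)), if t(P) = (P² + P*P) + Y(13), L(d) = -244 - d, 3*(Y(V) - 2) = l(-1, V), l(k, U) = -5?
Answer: √305931/3 ≈ 184.37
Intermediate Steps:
Y(V) = ⅓ (Y(V) = 2 + (⅓)*(-5) = 2 - 5/3 = ⅓)
j(T) = 12*T (j(T) = (12*(T + T))/2 = (12*(2*T))/2 = (24*T)/2 = 12*T)
t(P) = ⅓ + 2*P² (t(P) = (P² + P*P) + ⅓ = (P² + P²) + ⅓ = 2*P² + ⅓ = ⅓ + 2*P²)
√(t(j(11)) + L(612)) = √((⅓ + 2*(12*11)²) + (-244 - 1*612)) = √((⅓ + 2*132²) + (-244 - 612)) = √((⅓ + 2*17424) - 856) = √((⅓ + 34848) - 856) = √(104545/3 - 856) = √(101977/3) = √305931/3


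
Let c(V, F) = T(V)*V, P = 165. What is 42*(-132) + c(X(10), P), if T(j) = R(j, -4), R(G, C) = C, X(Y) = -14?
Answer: -5488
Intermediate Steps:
T(j) = -4
c(V, F) = -4*V
42*(-132) + c(X(10), P) = 42*(-132) - 4*(-14) = -5544 + 56 = -5488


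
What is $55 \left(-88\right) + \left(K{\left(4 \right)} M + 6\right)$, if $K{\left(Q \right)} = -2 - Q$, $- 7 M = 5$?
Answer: $- \frac{33808}{7} \approx -4829.7$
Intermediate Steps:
$M = - \frac{5}{7}$ ($M = \left(- \frac{1}{7}\right) 5 = - \frac{5}{7} \approx -0.71429$)
$55 \left(-88\right) + \left(K{\left(4 \right)} M + 6\right) = 55 \left(-88\right) + \left(\left(-2 - 4\right) \left(- \frac{5}{7}\right) + 6\right) = -4840 + \left(\left(-2 - 4\right) \left(- \frac{5}{7}\right) + 6\right) = -4840 + \left(\left(-6\right) \left(- \frac{5}{7}\right) + 6\right) = -4840 + \left(\frac{30}{7} + 6\right) = -4840 + \frac{72}{7} = - \frac{33808}{7}$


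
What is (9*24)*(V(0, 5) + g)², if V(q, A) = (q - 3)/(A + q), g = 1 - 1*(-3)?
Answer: 62424/25 ≈ 2497.0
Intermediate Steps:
g = 4 (g = 1 + 3 = 4)
V(q, A) = (-3 + q)/(A + q)
(9*24)*(V(0, 5) + g)² = (9*24)*((-3 + 0)/(5 + 0) + 4)² = 216*(-3/5 + 4)² = 216*((⅕)*(-3) + 4)² = 216*(-⅗ + 4)² = 216*(17/5)² = 216*(289/25) = 62424/25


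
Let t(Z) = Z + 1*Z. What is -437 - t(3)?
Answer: -443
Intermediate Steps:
t(Z) = 2*Z (t(Z) = Z + Z = 2*Z)
-437 - t(3) = -437 - 2*3 = -437 - 1*6 = -437 - 6 = -443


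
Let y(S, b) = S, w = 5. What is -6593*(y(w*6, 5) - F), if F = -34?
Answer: -421952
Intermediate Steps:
-6593*(y(w*6, 5) - F) = -6593*(5*6 - 1*(-34)) = -6593*(30 + 34) = -6593*64 = -421952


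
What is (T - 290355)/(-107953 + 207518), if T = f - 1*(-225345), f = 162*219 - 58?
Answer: -5918/19913 ≈ -0.29719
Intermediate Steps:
f = 35420 (f = 35478 - 58 = 35420)
T = 260765 (T = 35420 - 1*(-225345) = 35420 + 225345 = 260765)
(T - 290355)/(-107953 + 207518) = (260765 - 290355)/(-107953 + 207518) = -29590/99565 = -29590*1/99565 = -5918/19913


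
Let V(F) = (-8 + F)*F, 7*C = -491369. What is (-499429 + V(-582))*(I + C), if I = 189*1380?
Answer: -208227260179/7 ≈ -2.9747e+10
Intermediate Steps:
C = -491369/7 (C = (⅐)*(-491369) = -491369/7 ≈ -70196.)
I = 260820
V(F) = F*(-8 + F)
(-499429 + V(-582))*(I + C) = (-499429 - 582*(-8 - 582))*(260820 - 491369/7) = (-499429 - 582*(-590))*(1334371/7) = (-499429 + 343380)*(1334371/7) = -156049*1334371/7 = -208227260179/7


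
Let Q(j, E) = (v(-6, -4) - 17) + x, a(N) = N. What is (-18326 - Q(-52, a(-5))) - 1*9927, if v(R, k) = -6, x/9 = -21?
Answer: -28041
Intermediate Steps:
x = -189 (x = 9*(-21) = -189)
Q(j, E) = -212 (Q(j, E) = (-6 - 17) - 189 = -23 - 189 = -212)
(-18326 - Q(-52, a(-5))) - 1*9927 = (-18326 - 1*(-212)) - 1*9927 = (-18326 + 212) - 9927 = -18114 - 9927 = -28041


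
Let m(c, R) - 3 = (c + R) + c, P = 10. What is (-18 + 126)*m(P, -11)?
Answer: 1296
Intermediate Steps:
m(c, R) = 3 + R + 2*c (m(c, R) = 3 + ((c + R) + c) = 3 + ((R + c) + c) = 3 + (R + 2*c) = 3 + R + 2*c)
(-18 + 126)*m(P, -11) = (-18 + 126)*(3 - 11 + 2*10) = 108*(3 - 11 + 20) = 108*12 = 1296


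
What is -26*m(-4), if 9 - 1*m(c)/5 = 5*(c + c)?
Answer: -6370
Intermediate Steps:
m(c) = 45 - 50*c (m(c) = 45 - 25*(c + c) = 45 - 25*2*c = 45 - 50*c)
-26*m(-4) = -26*(45 - 50*(-4)) = -26*(45 + 200) = -26*245 = -6370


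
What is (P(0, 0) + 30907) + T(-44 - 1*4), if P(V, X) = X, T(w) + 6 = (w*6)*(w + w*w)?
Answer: -618827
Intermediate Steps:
T(w) = -6 + 6*w*(w + w**2) (T(w) = -6 + (w*6)*(w + w*w) = -6 + (6*w)*(w + w**2) = -6 + 6*w*(w + w**2))
(P(0, 0) + 30907) + T(-44 - 1*4) = (0 + 30907) + (-6 + 6*(-44 - 1*4)**2 + 6*(-44 - 1*4)**3) = 30907 + (-6 + 6*(-44 - 4)**2 + 6*(-44 - 4)**3) = 30907 + (-6 + 6*(-48)**2 + 6*(-48)**3) = 30907 + (-6 + 6*2304 + 6*(-110592)) = 30907 + (-6 + 13824 - 663552) = 30907 - 649734 = -618827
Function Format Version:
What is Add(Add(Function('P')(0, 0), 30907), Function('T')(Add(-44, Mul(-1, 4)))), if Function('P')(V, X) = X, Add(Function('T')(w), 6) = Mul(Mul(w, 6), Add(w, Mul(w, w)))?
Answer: -618827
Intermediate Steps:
Function('T')(w) = Add(-6, Mul(6, w, Add(w, Pow(w, 2)))) (Function('T')(w) = Add(-6, Mul(Mul(w, 6), Add(w, Mul(w, w)))) = Add(-6, Mul(Mul(6, w), Add(w, Pow(w, 2)))) = Add(-6, Mul(6, w, Add(w, Pow(w, 2)))))
Add(Add(Function('P')(0, 0), 30907), Function('T')(Add(-44, Mul(-1, 4)))) = Add(Add(0, 30907), Add(-6, Mul(6, Pow(Add(-44, Mul(-1, 4)), 2)), Mul(6, Pow(Add(-44, Mul(-1, 4)), 3)))) = Add(30907, Add(-6, Mul(6, Pow(Add(-44, -4), 2)), Mul(6, Pow(Add(-44, -4), 3)))) = Add(30907, Add(-6, Mul(6, Pow(-48, 2)), Mul(6, Pow(-48, 3)))) = Add(30907, Add(-6, Mul(6, 2304), Mul(6, -110592))) = Add(30907, Add(-6, 13824, -663552)) = Add(30907, -649734) = -618827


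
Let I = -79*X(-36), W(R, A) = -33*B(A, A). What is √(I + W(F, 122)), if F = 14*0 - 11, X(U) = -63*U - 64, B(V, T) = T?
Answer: I*√178142 ≈ 422.07*I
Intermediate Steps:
X(U) = -64 - 63*U
F = -11 (F = 0 - 11 = -11)
W(R, A) = -33*A
I = -174116 (I = -79*(-64 - 63*(-36)) = -79*(-64 + 2268) = -79*2204 = -174116)
√(I + W(F, 122)) = √(-174116 - 33*122) = √(-174116 - 4026) = √(-178142) = I*√178142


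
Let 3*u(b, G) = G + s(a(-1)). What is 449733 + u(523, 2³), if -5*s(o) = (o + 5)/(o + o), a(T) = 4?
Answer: 53968271/120 ≈ 4.4974e+5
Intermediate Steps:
s(o) = -(5 + o)/(10*o) (s(o) = -(o + 5)/(5*(o + o)) = -(5 + o)/(5*(2*o)) = -(5 + o)*1/(2*o)/5 = -(5 + o)/(10*o))
u(b, G) = -3/40 + G/3 (u(b, G) = (G + (⅒)*(-5 - 1*4)/4)/3 = (G + (⅒)*(¼)*(-5 - 4))/3 = (G + (⅒)*(¼)*(-9))/3 = (G - 9/40)/3 = (-9/40 + G)/3 = -3/40 + G/3)
449733 + u(523, 2³) = 449733 + (-3/40 + (⅓)*2³) = 449733 + (-3/40 + (⅓)*8) = 449733 + (-3/40 + 8/3) = 449733 + 311/120 = 53968271/120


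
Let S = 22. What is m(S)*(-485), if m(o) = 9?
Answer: -4365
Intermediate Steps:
m(S)*(-485) = 9*(-485) = -4365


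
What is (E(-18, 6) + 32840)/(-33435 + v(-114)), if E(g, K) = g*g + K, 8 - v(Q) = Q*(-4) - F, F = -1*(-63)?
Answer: -3317/3382 ≈ -0.98078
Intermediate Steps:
F = 63
v(Q) = 71 + 4*Q (v(Q) = 8 - (Q*(-4) - 1*63) = 8 - (-4*Q - 63) = 8 - (-63 - 4*Q) = 8 + (63 + 4*Q) = 71 + 4*Q)
E(g, K) = K + g² (E(g, K) = g² + K = K + g²)
(E(-18, 6) + 32840)/(-33435 + v(-114)) = ((6 + (-18)²) + 32840)/(-33435 + (71 + 4*(-114))) = ((6 + 324) + 32840)/(-33435 + (71 - 456)) = (330 + 32840)/(-33435 - 385) = 33170/(-33820) = 33170*(-1/33820) = -3317/3382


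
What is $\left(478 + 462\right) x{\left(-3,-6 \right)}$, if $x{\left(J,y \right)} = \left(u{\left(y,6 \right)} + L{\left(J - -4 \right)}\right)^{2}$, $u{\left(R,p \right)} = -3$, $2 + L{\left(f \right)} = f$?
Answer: $15040$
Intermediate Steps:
$L{\left(f \right)} = -2 + f$
$x{\left(J,y \right)} = \left(-1 + J\right)^{2}$ ($x{\left(J,y \right)} = \left(-3 + \left(-2 + \left(J - -4\right)\right)\right)^{2} = \left(-3 + \left(-2 + \left(J + 4\right)\right)\right)^{2} = \left(-3 + \left(-2 + \left(4 + J\right)\right)\right)^{2} = \left(-3 + \left(2 + J\right)\right)^{2} = \left(-1 + J\right)^{2}$)
$\left(478 + 462\right) x{\left(-3,-6 \right)} = \left(478 + 462\right) \left(-1 - 3\right)^{2} = 940 \left(-4\right)^{2} = 940 \cdot 16 = 15040$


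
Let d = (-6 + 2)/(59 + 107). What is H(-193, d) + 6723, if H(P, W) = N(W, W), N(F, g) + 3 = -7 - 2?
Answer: 6711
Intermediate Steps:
d = -2/83 (d = -4/166 = -4*1/166 = -2/83 ≈ -0.024096)
N(F, g) = -12 (N(F, g) = -3 + (-7 - 2) = -3 - 9 = -12)
H(P, W) = -12
H(-193, d) + 6723 = -12 + 6723 = 6711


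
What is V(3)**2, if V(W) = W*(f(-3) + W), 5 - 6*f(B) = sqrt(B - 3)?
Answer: (23 - I*sqrt(6))**2/4 ≈ 130.75 - 28.169*I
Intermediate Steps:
f(B) = 5/6 - sqrt(-3 + B)/6 (f(B) = 5/6 - sqrt(B - 3)/6 = 5/6 - sqrt(-3 + B)/6)
V(W) = W*(5/6 + W - I*sqrt(6)/6) (V(W) = W*((5/6 - sqrt(-3 - 3)/6) + W) = W*((5/6 - I*sqrt(6)/6) + W) = W*(5/6 + W - I*sqrt(6)/6))
V(3)**2 = ((1/6)*3*(5 + 6*3 - I*sqrt(6)))**2 = ((1/6)*3*(5 + 18 - I*sqrt(6)))**2 = ((1/6)*3*(23 - I*sqrt(6)))**2 = (23/2 - I*sqrt(6)/2)**2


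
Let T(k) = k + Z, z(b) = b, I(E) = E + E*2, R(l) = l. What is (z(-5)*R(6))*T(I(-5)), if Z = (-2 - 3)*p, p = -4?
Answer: -150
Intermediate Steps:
I(E) = 3*E (I(E) = E + 2*E = 3*E)
Z = 20 (Z = (-2 - 3)*(-4) = -5*(-4) = 20)
T(k) = 20 + k (T(k) = k + 20 = 20 + k)
(z(-5)*R(6))*T(I(-5)) = (-5*6)*(20 + 3*(-5)) = -30*(20 - 15) = -30*5 = -150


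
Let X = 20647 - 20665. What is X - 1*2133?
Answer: -2151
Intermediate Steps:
X = -18
X - 1*2133 = -18 - 1*2133 = -18 - 2133 = -2151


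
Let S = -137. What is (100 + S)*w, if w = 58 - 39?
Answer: -703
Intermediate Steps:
w = 19
(100 + S)*w = (100 - 137)*19 = -37*19 = -703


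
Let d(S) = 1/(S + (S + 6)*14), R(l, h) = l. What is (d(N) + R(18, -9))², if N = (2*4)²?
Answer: 353176849/1089936 ≈ 324.03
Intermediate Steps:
N = 64 (N = 8² = 64)
d(S) = 1/(84 + 15*S) (d(S) = 1/(S + (6 + S)*14) = 1/(S + (84 + 14*S)) = 1/(84 + 15*S))
(d(N) + R(18, -9))² = (1/(3*(28 + 5*64)) + 18)² = (1/(3*(28 + 320)) + 18)² = ((⅓)/348 + 18)² = ((⅓)*(1/348) + 18)² = (1/1044 + 18)² = (18793/1044)² = 353176849/1089936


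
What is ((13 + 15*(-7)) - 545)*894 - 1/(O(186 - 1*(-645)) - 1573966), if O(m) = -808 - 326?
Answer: -896984797799/1575100 ≈ -5.6948e+5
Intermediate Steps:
O(m) = -1134
((13 + 15*(-7)) - 545)*894 - 1/(O(186 - 1*(-645)) - 1573966) = ((13 + 15*(-7)) - 545)*894 - 1/(-1134 - 1573966) = ((13 - 105) - 545)*894 - 1/(-1575100) = (-92 - 545)*894 - 1*(-1/1575100) = -637*894 + 1/1575100 = -569478 + 1/1575100 = -896984797799/1575100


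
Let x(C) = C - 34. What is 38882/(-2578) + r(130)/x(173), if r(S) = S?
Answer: -2534729/179171 ≈ -14.147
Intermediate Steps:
x(C) = -34 + C
38882/(-2578) + r(130)/x(173) = 38882/(-2578) + 130/(-34 + 173) = 38882*(-1/2578) + 130/139 = -19441/1289 + 130*(1/139) = -19441/1289 + 130/139 = -2534729/179171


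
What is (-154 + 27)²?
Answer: 16129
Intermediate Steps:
(-154 + 27)² = (-127)² = 16129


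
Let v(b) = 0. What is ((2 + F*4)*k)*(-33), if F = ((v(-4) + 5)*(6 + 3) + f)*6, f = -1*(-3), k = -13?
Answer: 495066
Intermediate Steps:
f = 3
F = 288 (F = ((0 + 5)*(6 + 3) + 3)*6 = (5*9 + 3)*6 = (45 + 3)*6 = 48*6 = 288)
((2 + F*4)*k)*(-33) = ((2 + 288*4)*(-13))*(-33) = ((2 + 1152)*(-13))*(-33) = (1154*(-13))*(-33) = -15002*(-33) = 495066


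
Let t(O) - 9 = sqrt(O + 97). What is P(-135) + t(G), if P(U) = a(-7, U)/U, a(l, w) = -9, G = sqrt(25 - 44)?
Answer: 136/15 + sqrt(97 + I*sqrt(19)) ≈ 18.918 + 0.22123*I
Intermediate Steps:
G = I*sqrt(19) (G = sqrt(-19) = I*sqrt(19) ≈ 4.3589*I)
t(O) = 9 + sqrt(97 + O) (t(O) = 9 + sqrt(O + 97) = 9 + sqrt(97 + O))
P(U) = -9/U
P(-135) + t(G) = -9/(-135) + (9 + sqrt(97 + I*sqrt(19))) = -9*(-1/135) + (9 + sqrt(97 + I*sqrt(19))) = 1/15 + (9 + sqrt(97 + I*sqrt(19))) = 136/15 + sqrt(97 + I*sqrt(19))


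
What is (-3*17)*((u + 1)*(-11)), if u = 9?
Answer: 5610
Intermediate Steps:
(-3*17)*((u + 1)*(-11)) = (-3*17)*((9 + 1)*(-11)) = -510*(-11) = -51*(-110) = 5610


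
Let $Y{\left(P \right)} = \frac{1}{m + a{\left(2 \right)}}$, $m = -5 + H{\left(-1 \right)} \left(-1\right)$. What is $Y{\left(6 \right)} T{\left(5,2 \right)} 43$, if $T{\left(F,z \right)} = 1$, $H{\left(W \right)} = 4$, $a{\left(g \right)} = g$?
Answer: $- \frac{43}{7} \approx -6.1429$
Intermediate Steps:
$m = -9$ ($m = -5 + 4 \left(-1\right) = -5 - 4 = -9$)
$Y{\left(P \right)} = - \frac{1}{7}$ ($Y{\left(P \right)} = \frac{1}{-9 + 2} = \frac{1}{-7} = - \frac{1}{7}$)
$Y{\left(6 \right)} T{\left(5,2 \right)} 43 = \left(- \frac{1}{7}\right) 1 \cdot 43 = \left(- \frac{1}{7}\right) 43 = - \frac{43}{7}$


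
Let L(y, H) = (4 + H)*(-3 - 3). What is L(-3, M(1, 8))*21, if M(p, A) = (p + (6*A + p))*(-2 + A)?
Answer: -38304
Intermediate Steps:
M(p, A) = (-2 + A)*(2*p + 6*A) (M(p, A) = (p + (p + 6*A))*(-2 + A) = (2*p + 6*A)*(-2 + A) = (-2 + A)*(2*p + 6*A))
L(y, H) = -24 - 6*H (L(y, H) = (4 + H)*(-6) = -24 - 6*H)
L(-3, M(1, 8))*21 = (-24 - 6*(-12*8 - 4*1 + 6*8² + 2*8*1))*21 = (-24 - 6*(-96 - 4 + 6*64 + 16))*21 = (-24 - 6*(-96 - 4 + 384 + 16))*21 = (-24 - 6*300)*21 = (-24 - 1800)*21 = -1824*21 = -38304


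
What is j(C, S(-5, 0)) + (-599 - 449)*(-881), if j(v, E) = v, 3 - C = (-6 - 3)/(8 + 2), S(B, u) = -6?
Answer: 9232919/10 ≈ 9.2329e+5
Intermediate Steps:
C = 39/10 (C = 3 - (-6 - 3)/(8 + 2) = 3 - (-9)/10 = 3 - 1*(-9/10) = 3 + 9/10 = 39/10 ≈ 3.9000)
j(C, S(-5, 0)) + (-599 - 449)*(-881) = 39/10 + (-599 - 449)*(-881) = 39/10 - 1048*(-881) = 39/10 + 923288 = 9232919/10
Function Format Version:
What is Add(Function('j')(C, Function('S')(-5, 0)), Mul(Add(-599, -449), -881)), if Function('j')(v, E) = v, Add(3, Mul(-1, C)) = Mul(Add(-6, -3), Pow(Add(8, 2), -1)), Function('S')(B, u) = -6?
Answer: Rational(9232919, 10) ≈ 9.2329e+5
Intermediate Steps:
C = Rational(39, 10) (C = Add(3, Mul(-1, Mul(Add(-6, -3), Pow(Add(8, 2), -1)))) = Add(3, Mul(-1, Mul(-9, Pow(10, -1)))) = Add(3, Mul(-1, Mul(-9, Rational(1, 10)))) = Add(3, Mul(-1, Rational(-9, 10))) = Add(3, Rational(9, 10)) = Rational(39, 10) ≈ 3.9000)
Add(Function('j')(C, Function('S')(-5, 0)), Mul(Add(-599, -449), -881)) = Add(Rational(39, 10), Mul(Add(-599, -449), -881)) = Add(Rational(39, 10), Mul(-1048, -881)) = Add(Rational(39, 10), 923288) = Rational(9232919, 10)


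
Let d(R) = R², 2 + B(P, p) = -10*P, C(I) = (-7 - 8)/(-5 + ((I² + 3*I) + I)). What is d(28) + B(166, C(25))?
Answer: -878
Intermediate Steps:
C(I) = -15/(-5 + I² + 4*I) (C(I) = -15/(-5 + (I² + 4*I)) = -15/(-5 + I² + 4*I))
B(P, p) = -2 - 10*P
d(28) + B(166, C(25)) = 28² + (-2 - 10*166) = 784 + (-2 - 1660) = 784 - 1662 = -878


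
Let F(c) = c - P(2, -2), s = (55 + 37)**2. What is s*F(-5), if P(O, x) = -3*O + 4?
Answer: -25392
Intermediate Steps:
P(O, x) = 4 - 3*O
s = 8464 (s = 92**2 = 8464)
F(c) = 2 + c (F(c) = c - (4 - 3*2) = c - (4 - 6) = c - 1*(-2) = c + 2 = 2 + c)
s*F(-5) = 8464*(2 - 5) = 8464*(-3) = -25392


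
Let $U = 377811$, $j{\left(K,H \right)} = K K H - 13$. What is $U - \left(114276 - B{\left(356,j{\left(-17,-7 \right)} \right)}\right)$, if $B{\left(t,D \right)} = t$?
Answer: $263891$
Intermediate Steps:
$j{\left(K,H \right)} = -13 + H K^{2}$ ($j{\left(K,H \right)} = K^{2} H - 13 = H K^{2} - 13 = -13 + H K^{2}$)
$U - \left(114276 - B{\left(356,j{\left(-17,-7 \right)} \right)}\right) = 377811 - \left(114276 - 356\right) = 377811 - 113920 = 263891$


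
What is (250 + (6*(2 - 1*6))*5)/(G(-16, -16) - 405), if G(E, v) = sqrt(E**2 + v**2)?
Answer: -52650/163513 - 2080*sqrt(2)/163513 ≈ -0.33998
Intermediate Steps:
(250 + (6*(2 - 1*6))*5)/(G(-16, -16) - 405) = (250 + (6*(2 - 1*6))*5)/(sqrt((-16)**2 + (-16)**2) - 405) = (250 + (6*(2 - 6))*5)/(sqrt(256 + 256) - 405) = (250 + (6*(-4))*5)/(sqrt(512) - 405) = (250 - 24*5)/(16*sqrt(2) - 405) = (250 - 120)/(-405 + 16*sqrt(2)) = 130/(-405 + 16*sqrt(2))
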